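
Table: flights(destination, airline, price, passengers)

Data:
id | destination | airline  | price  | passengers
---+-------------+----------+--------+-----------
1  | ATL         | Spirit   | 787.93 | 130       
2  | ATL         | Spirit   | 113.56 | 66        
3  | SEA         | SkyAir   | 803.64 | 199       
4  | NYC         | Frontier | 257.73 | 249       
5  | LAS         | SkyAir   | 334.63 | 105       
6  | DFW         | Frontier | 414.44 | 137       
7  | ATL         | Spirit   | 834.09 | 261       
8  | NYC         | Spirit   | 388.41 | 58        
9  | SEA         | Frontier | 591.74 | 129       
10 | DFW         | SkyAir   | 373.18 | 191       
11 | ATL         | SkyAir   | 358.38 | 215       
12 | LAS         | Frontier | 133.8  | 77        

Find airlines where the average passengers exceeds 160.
SELECT airline, AVG(passengers)
FROM flights
GROUP BY airline
HAVING AVG(passengers) > 160

Result:
  SkyAir: avg=177.50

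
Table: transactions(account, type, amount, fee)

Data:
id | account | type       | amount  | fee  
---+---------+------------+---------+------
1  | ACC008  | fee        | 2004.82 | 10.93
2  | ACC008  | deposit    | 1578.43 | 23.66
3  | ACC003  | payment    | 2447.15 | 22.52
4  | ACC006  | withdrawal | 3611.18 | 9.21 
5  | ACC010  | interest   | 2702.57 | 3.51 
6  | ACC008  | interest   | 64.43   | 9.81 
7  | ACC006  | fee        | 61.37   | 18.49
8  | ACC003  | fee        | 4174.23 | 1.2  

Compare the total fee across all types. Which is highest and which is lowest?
SELECT type, SUM(fee)
FROM transactions
GROUP BY type
ORDER BY SUM(fee)

All groups:
  withdrawal: 9.21
  interest: 13.32
  payment: 22.52
  deposit: 23.66
  fee: 30.62

Highest: fee (30.62)
Lowest: withdrawal (9.21)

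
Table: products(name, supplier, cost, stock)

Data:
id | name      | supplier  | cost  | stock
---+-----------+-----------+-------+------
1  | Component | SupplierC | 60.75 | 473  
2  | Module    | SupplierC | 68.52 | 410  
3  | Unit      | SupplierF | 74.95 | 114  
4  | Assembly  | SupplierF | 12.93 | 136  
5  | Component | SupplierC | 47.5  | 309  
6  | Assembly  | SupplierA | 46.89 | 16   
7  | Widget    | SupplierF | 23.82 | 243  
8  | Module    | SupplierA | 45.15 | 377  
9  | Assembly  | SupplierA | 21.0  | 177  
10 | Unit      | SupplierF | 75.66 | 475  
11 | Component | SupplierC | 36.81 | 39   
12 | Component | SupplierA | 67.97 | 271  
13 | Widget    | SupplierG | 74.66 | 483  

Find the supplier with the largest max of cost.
SELECT supplier, MAX(cost) as val
FROM products
GROUP BY supplier
ORDER BY val DESC
LIMIT 1

Result: SupplierF with max(cost) = 75.66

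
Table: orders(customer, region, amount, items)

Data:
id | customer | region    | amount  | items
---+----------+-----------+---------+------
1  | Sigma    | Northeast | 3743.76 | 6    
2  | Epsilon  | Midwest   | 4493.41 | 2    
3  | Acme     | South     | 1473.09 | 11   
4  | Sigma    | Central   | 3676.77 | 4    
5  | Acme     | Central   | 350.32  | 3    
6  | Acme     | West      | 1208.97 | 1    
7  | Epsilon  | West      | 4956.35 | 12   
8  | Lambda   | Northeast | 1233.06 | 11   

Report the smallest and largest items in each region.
SELECT region, MIN(items), MAX(items)
FROM orders
GROUP BY region

Result:
  Central: min=3, max=4
  Midwest: min=2, max=2
  Northeast: min=6, max=11
  South: min=11, max=11
  West: min=1, max=12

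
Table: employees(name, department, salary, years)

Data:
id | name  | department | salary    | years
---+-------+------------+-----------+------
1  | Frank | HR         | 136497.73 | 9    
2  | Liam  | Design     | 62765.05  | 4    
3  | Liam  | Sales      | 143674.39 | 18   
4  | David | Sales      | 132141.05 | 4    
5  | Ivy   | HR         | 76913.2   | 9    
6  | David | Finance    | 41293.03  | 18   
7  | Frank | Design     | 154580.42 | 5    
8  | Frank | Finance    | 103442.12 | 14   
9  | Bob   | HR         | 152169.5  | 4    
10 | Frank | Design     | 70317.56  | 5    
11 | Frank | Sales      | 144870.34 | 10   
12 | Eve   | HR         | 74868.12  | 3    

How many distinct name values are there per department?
SELECT department, COUNT(DISTINCT name)
FROM employees
GROUP BY department

Result:
  Design: 2 distinct
  Finance: 2 distinct
  HR: 4 distinct
  Sales: 3 distinct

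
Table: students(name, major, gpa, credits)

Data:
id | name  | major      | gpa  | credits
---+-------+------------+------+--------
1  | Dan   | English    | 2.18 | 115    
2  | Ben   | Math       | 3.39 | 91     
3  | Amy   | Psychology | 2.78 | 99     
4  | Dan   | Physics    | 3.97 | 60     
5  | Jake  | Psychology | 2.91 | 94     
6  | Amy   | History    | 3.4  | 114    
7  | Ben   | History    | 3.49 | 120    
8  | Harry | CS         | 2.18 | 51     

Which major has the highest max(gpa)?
SELECT major, MAX(gpa) as val
FROM students
GROUP BY major
ORDER BY val DESC
LIMIT 1

Result: Physics with max(gpa) = 3.97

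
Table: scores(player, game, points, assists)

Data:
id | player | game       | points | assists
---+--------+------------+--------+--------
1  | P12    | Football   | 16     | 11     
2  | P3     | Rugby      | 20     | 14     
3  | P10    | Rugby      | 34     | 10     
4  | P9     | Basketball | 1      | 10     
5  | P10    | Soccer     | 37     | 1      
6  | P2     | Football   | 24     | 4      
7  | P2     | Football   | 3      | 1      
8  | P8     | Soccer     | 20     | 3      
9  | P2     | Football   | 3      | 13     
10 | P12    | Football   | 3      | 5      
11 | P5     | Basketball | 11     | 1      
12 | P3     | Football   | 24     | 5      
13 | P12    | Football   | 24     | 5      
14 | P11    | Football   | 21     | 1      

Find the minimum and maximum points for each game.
SELECT game, MIN(points), MAX(points)
FROM scores
GROUP BY game

Result:
  Basketball: min=1, max=11
  Football: min=3, max=24
  Rugby: min=20, max=34
  Soccer: min=20, max=37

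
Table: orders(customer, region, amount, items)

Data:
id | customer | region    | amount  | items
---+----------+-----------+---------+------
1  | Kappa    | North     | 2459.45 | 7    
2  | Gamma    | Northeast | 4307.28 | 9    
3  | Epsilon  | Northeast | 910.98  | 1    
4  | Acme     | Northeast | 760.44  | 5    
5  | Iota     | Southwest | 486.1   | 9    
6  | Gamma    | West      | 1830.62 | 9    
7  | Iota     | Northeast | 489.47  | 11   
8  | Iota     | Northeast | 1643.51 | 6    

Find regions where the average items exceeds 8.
SELECT region, AVG(items)
FROM orders
GROUP BY region
HAVING AVG(items) > 8

Result:
  Southwest: avg=9.00
  West: avg=9.00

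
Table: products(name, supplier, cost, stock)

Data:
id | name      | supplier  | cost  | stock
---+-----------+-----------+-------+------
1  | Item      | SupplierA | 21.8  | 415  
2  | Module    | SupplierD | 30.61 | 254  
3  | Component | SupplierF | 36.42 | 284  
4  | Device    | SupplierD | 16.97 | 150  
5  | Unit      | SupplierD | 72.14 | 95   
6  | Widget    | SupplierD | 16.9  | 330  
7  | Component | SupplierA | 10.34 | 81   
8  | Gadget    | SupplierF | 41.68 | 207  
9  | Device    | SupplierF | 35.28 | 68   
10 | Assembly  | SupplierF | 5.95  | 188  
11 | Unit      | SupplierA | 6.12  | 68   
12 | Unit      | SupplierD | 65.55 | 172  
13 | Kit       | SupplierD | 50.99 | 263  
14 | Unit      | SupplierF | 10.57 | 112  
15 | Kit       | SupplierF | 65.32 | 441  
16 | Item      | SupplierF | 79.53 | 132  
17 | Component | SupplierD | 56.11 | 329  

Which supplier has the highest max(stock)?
SELECT supplier, MAX(stock) as val
FROM products
GROUP BY supplier
ORDER BY val DESC
LIMIT 1

Result: SupplierF with max(stock) = 441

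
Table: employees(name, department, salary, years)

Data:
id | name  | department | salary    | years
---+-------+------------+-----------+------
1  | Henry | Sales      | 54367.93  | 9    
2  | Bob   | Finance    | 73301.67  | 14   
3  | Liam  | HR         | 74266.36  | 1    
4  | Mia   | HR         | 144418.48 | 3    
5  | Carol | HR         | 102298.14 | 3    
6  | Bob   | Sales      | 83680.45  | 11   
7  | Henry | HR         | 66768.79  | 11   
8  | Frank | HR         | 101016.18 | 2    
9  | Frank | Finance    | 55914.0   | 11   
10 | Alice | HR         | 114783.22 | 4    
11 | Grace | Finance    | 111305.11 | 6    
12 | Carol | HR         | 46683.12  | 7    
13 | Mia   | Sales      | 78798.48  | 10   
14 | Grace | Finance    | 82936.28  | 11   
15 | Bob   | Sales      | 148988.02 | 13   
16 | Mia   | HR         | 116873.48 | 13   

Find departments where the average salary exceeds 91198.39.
SELECT department, AVG(salary)
FROM employees
GROUP BY department
HAVING AVG(salary) > 91198.39

Result:
  HR: avg=95888.47
  Sales: avg=91458.72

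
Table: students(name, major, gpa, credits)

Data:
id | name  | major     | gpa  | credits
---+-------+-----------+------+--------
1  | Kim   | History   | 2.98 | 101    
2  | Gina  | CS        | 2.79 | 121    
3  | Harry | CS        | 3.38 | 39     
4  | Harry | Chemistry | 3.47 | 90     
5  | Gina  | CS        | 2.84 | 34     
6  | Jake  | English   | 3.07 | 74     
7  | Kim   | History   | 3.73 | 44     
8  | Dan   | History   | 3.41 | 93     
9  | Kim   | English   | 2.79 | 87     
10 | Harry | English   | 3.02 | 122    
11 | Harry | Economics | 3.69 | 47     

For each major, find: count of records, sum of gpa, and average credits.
SELECT major,
       COUNT(*) as cnt,
       SUM(gpa) as total_gpa,
       AVG(credits) as avg_credits
FROM students
GROUP BY major

Result:
  CS: 3 records, 9.01 total gpa, 64.67 avg credits
  Chemistry: 1 records, 3.47 total gpa, 90.00 avg credits
  Economics: 1 records, 3.69 total gpa, 47.00 avg credits
  English: 3 records, 8.88 total gpa, 94.33 avg credits
  History: 3 records, 10.12 total gpa, 79.33 avg credits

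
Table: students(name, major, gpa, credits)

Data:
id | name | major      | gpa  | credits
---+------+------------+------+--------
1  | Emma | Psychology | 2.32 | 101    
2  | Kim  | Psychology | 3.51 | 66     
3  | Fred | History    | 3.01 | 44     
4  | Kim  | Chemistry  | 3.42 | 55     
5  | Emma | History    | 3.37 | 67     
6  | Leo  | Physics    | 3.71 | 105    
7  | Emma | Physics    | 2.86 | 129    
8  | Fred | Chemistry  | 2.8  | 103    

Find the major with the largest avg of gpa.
SELECT major, AVG(gpa) as val
FROM students
GROUP BY major
ORDER BY val DESC
LIMIT 1

Result: Physics with avg(gpa) = 3.29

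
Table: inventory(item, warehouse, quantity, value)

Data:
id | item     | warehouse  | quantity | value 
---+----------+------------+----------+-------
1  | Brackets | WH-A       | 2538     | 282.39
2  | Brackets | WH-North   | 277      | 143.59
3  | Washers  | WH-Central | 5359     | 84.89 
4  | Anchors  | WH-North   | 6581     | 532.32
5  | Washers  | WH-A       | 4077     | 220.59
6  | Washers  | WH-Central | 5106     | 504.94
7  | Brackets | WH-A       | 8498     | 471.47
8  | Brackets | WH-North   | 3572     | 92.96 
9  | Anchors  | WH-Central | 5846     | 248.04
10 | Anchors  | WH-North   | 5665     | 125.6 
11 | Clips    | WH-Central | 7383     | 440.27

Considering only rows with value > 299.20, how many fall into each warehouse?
SELECT warehouse, COUNT(*)
FROM inventory
WHERE value > 299.20
GROUP BY warehouse

Note: WHERE filters rows before grouping.

Result:
  WH-A: 1
  WH-Central: 2
  WH-North: 1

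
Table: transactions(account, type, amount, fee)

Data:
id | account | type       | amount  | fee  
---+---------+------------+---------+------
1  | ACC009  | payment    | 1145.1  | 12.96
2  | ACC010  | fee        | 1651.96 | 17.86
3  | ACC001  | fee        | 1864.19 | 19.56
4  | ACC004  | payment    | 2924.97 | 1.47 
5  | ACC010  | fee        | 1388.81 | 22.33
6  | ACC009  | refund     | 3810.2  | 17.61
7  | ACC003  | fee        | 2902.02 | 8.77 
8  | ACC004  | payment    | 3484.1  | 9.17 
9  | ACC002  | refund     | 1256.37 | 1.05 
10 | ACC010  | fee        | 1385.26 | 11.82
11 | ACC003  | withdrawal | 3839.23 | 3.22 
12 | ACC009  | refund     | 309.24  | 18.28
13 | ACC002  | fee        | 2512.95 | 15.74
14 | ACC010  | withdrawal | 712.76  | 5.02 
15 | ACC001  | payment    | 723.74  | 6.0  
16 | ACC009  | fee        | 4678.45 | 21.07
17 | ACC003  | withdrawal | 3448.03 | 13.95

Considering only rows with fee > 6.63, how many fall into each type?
SELECT type, COUNT(*)
FROM transactions
WHERE fee > 6.63
GROUP BY type

Note: WHERE filters rows before grouping.

Result:
  fee: 7
  payment: 2
  refund: 2
  withdrawal: 1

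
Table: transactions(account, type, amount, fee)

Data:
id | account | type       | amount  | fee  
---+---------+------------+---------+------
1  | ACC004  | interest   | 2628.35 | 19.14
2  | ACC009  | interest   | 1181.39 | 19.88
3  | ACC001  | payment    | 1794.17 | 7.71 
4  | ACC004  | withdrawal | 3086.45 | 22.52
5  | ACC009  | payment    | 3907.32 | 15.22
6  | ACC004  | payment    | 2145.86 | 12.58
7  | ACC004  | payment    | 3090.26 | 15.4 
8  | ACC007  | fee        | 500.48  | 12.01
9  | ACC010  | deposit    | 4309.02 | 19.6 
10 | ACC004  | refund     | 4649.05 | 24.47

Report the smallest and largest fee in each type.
SELECT type, MIN(fee), MAX(fee)
FROM transactions
GROUP BY type

Result:
  deposit: min=19.60, max=19.60
  fee: min=12.01, max=12.01
  interest: min=19.14, max=19.88
  payment: min=7.71, max=15.40
  refund: min=24.47, max=24.47
  withdrawal: min=22.52, max=22.52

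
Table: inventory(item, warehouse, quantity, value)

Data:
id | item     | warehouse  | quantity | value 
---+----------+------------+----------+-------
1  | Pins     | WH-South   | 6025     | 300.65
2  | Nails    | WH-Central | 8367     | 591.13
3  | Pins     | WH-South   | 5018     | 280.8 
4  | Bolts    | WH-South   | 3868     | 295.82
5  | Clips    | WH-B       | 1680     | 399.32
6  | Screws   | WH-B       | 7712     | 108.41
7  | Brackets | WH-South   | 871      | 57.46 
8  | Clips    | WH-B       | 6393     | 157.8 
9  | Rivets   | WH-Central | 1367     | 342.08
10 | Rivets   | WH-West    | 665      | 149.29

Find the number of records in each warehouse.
SELECT warehouse, COUNT(*) as count
FROM inventory
GROUP BY warehouse

Result:
  WH-B: 3
  WH-Central: 2
  WH-South: 4
  WH-West: 1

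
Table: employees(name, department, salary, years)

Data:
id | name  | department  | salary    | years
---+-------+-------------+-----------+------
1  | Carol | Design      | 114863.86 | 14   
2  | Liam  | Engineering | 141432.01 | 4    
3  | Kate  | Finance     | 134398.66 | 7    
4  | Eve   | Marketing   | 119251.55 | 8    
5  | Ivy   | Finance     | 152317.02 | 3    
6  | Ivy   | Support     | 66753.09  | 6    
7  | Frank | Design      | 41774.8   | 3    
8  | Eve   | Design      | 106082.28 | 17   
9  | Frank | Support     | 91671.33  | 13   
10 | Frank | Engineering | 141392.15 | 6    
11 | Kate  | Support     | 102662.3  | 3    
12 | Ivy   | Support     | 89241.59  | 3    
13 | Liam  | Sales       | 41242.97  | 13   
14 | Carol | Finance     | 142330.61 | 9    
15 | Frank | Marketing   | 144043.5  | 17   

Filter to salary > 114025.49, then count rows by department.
SELECT department, COUNT(*)
FROM employees
WHERE salary > 114025.49
GROUP BY department

Note: WHERE filters rows before grouping.

Result:
  Design: 1
  Engineering: 2
  Finance: 3
  Marketing: 2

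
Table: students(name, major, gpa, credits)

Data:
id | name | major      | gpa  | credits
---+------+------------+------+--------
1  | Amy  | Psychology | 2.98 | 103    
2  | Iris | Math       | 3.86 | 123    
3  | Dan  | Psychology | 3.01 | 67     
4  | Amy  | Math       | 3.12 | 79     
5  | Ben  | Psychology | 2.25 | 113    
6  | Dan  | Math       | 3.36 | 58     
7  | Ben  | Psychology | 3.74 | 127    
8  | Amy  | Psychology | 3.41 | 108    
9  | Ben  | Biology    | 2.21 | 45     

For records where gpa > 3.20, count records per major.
SELECT major, COUNT(*)
FROM students
WHERE gpa > 3.20
GROUP BY major

Note: WHERE filters rows before grouping.

Result:
  Math: 2
  Psychology: 2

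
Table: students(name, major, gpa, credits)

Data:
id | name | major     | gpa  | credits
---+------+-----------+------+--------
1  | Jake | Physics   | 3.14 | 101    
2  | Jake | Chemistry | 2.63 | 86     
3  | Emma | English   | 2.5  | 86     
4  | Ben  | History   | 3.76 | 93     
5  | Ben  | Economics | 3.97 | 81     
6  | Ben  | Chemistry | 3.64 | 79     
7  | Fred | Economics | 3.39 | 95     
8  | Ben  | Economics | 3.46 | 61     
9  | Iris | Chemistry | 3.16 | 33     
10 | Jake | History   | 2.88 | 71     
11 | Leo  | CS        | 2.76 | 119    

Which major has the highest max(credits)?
SELECT major, MAX(credits) as val
FROM students
GROUP BY major
ORDER BY val DESC
LIMIT 1

Result: CS with max(credits) = 119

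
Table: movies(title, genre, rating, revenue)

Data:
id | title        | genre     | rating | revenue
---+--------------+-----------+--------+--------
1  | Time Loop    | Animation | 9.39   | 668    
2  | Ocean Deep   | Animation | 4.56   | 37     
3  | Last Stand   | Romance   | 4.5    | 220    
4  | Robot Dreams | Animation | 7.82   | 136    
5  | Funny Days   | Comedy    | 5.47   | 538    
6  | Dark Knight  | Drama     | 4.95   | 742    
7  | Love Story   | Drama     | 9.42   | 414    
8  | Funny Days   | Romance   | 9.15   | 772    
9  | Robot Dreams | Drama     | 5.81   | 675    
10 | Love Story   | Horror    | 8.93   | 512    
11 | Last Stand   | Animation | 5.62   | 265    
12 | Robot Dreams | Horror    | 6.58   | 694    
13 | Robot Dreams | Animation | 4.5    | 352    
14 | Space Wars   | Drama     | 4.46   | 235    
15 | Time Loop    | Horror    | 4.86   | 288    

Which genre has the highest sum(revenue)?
SELECT genre, SUM(revenue) as val
FROM movies
GROUP BY genre
ORDER BY val DESC
LIMIT 1

Result: Drama with sum(revenue) = 2066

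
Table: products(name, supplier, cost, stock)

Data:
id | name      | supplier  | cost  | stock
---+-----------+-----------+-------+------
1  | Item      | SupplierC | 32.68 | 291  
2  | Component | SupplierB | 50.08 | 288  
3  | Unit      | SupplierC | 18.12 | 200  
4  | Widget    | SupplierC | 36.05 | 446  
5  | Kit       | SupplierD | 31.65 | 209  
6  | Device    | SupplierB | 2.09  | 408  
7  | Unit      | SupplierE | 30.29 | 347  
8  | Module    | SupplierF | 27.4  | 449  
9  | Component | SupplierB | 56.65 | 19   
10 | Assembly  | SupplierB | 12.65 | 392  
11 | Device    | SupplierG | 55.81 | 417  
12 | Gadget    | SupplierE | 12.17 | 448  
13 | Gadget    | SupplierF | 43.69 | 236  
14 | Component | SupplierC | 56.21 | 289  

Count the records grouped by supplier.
SELECT supplier, COUNT(*) as count
FROM products
GROUP BY supplier

Result:
  SupplierB: 4
  SupplierC: 4
  SupplierD: 1
  SupplierE: 2
  SupplierF: 2
  SupplierG: 1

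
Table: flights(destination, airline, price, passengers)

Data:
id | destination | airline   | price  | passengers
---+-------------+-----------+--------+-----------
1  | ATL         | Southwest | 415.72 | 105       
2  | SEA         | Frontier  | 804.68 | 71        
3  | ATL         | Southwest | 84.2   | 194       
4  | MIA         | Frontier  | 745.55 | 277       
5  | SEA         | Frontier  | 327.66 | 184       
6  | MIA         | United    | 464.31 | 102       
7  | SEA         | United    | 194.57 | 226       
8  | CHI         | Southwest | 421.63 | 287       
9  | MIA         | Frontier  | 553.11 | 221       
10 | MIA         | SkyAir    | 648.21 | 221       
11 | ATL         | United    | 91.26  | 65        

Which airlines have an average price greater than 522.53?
SELECT airline, AVG(price)
FROM flights
GROUP BY airline
HAVING AVG(price) > 522.53

Result:
  Frontier: avg=607.75
  SkyAir: avg=648.21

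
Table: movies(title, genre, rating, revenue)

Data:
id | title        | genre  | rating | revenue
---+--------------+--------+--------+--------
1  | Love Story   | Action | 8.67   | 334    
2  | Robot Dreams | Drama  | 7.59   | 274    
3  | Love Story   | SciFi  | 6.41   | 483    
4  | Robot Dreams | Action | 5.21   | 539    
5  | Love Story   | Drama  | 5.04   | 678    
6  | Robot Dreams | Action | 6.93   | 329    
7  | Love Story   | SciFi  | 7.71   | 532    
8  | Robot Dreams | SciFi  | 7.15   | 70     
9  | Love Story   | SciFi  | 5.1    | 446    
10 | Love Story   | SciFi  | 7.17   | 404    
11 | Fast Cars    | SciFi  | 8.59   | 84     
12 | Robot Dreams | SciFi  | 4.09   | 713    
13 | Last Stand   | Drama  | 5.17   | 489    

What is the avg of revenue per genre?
SELECT genre, AVG(revenue) as result
FROM movies
GROUP BY genre

Result:
  Action: 400.67
  Drama: 480.33
  SciFi: 390.29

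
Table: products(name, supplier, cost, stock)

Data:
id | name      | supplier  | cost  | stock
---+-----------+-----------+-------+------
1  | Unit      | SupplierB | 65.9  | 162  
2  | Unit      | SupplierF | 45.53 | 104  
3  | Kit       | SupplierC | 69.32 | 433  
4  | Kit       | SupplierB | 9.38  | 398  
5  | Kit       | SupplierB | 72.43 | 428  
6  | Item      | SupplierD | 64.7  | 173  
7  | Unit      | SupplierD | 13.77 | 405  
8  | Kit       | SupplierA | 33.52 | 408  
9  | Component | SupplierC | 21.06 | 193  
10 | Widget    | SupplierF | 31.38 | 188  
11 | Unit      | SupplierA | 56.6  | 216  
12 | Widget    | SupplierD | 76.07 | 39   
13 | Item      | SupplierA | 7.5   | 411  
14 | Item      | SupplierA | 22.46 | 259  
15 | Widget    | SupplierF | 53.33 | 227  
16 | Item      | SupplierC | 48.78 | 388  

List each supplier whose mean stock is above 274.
SELECT supplier, AVG(stock)
FROM products
GROUP BY supplier
HAVING AVG(stock) > 274

Result:
  SupplierA: avg=323.50
  SupplierB: avg=329.33
  SupplierC: avg=338.00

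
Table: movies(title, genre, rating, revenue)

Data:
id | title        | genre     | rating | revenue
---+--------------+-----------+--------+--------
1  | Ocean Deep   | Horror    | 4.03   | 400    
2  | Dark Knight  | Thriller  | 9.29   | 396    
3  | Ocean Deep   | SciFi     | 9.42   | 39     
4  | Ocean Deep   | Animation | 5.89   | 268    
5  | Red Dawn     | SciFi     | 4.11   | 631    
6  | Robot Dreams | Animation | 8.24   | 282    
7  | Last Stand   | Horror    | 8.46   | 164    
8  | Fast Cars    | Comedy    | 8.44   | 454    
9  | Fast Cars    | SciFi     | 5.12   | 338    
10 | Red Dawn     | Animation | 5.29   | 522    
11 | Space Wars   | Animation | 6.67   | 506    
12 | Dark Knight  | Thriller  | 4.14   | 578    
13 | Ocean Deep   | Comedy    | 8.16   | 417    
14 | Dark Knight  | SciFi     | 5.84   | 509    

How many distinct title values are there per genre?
SELECT genre, COUNT(DISTINCT title)
FROM movies
GROUP BY genre

Result:
  Animation: 4 distinct
  Comedy: 2 distinct
  Horror: 2 distinct
  SciFi: 4 distinct
  Thriller: 1 distinct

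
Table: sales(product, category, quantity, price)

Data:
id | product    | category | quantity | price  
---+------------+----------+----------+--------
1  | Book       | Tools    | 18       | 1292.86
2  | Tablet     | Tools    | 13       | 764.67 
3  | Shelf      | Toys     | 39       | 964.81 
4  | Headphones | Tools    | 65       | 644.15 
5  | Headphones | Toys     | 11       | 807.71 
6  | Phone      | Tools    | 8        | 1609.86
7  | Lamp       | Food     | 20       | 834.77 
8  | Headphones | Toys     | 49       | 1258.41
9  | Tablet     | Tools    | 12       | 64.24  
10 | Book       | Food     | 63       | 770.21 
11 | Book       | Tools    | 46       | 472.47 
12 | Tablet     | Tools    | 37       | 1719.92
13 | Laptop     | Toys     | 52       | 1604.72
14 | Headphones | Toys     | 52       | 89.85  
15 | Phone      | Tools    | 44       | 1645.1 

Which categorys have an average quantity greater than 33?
SELECT category, AVG(quantity)
FROM sales
GROUP BY category
HAVING AVG(quantity) > 33

Result:
  Food: avg=41.50
  Toys: avg=40.60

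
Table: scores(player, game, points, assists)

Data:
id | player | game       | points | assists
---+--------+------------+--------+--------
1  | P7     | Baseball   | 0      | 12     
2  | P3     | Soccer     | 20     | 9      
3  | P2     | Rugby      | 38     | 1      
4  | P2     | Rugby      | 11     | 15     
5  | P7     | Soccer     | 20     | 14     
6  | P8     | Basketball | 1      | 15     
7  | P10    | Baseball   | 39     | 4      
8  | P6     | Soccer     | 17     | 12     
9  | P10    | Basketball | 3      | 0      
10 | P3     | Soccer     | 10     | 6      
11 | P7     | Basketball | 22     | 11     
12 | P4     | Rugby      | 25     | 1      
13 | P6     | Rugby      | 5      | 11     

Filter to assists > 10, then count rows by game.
SELECT game, COUNT(*)
FROM scores
WHERE assists > 10
GROUP BY game

Note: WHERE filters rows before grouping.

Result:
  Baseball: 1
  Basketball: 2
  Rugby: 2
  Soccer: 2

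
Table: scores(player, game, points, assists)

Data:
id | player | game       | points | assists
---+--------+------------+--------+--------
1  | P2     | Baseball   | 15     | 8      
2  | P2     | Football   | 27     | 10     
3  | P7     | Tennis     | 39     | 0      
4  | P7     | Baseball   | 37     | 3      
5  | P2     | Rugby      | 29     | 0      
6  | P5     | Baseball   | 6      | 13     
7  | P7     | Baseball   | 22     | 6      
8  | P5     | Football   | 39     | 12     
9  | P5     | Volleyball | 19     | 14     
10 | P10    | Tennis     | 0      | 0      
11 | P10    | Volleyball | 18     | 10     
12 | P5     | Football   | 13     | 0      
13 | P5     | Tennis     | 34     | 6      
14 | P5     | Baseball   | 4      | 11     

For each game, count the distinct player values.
SELECT game, COUNT(DISTINCT player)
FROM scores
GROUP BY game

Result:
  Baseball: 3 distinct
  Football: 2 distinct
  Rugby: 1 distinct
  Tennis: 3 distinct
  Volleyball: 2 distinct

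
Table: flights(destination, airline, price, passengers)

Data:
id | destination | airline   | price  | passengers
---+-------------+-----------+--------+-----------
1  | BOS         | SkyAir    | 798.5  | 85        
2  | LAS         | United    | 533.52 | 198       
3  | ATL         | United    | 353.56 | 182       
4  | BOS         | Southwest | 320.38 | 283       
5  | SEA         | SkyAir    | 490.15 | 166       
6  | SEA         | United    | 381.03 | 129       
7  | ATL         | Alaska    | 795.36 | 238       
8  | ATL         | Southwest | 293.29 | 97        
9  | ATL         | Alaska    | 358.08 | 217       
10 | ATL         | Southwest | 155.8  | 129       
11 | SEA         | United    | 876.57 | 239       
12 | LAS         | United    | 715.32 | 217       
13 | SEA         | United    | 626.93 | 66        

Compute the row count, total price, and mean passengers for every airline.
SELECT airline,
       COUNT(*) as cnt,
       SUM(price) as total_price,
       AVG(passengers) as avg_passengers
FROM flights
GROUP BY airline

Result:
  Alaska: 2 records, 1153.44 total price, 227.50 avg passengers
  SkyAir: 2 records, 1288.65 total price, 125.50 avg passengers
  Southwest: 3 records, 769.47 total price, 169.67 avg passengers
  United: 6 records, 3486.93 total price, 171.83 avg passengers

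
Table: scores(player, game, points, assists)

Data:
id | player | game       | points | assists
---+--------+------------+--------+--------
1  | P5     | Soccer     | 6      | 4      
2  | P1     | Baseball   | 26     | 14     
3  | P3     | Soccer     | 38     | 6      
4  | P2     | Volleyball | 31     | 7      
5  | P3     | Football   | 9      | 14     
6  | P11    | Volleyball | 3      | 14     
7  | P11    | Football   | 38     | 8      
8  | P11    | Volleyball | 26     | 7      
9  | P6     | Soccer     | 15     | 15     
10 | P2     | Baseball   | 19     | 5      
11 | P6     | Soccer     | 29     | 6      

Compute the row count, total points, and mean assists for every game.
SELECT game,
       COUNT(*) as cnt,
       SUM(points) as total_points,
       AVG(assists) as avg_assists
FROM scores
GROUP BY game

Result:
  Baseball: 2 records, 45 total points, 9.50 avg assists
  Football: 2 records, 47 total points, 11.00 avg assists
  Soccer: 4 records, 88 total points, 7.75 avg assists
  Volleyball: 3 records, 60 total points, 9.33 avg assists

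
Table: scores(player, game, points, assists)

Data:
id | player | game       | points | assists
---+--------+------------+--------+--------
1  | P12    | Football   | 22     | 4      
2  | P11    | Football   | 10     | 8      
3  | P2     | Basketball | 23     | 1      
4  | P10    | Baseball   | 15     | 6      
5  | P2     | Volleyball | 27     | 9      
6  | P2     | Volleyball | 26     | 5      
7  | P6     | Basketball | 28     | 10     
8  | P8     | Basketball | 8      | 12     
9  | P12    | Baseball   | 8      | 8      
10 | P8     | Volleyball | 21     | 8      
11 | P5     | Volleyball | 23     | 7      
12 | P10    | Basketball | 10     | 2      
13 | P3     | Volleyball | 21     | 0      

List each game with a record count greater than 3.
SELECT game, COUNT(*) as cnt
FROM scores
GROUP BY game
HAVING COUNT(*) > 3

Result:
  Basketball: 4
  Volleyball: 5

Note: HAVING filters groups after aggregation, WHERE filters rows before.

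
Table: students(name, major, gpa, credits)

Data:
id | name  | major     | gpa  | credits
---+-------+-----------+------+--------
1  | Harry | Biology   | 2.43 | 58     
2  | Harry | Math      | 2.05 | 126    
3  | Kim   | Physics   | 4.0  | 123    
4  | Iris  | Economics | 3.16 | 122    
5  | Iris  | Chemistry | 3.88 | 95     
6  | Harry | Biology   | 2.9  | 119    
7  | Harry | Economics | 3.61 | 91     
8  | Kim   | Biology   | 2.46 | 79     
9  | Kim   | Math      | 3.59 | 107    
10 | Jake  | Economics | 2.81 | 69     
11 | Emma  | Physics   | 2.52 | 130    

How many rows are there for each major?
SELECT major, COUNT(*) as count
FROM students
GROUP BY major

Result:
  Biology: 3
  Chemistry: 1
  Economics: 3
  Math: 2
  Physics: 2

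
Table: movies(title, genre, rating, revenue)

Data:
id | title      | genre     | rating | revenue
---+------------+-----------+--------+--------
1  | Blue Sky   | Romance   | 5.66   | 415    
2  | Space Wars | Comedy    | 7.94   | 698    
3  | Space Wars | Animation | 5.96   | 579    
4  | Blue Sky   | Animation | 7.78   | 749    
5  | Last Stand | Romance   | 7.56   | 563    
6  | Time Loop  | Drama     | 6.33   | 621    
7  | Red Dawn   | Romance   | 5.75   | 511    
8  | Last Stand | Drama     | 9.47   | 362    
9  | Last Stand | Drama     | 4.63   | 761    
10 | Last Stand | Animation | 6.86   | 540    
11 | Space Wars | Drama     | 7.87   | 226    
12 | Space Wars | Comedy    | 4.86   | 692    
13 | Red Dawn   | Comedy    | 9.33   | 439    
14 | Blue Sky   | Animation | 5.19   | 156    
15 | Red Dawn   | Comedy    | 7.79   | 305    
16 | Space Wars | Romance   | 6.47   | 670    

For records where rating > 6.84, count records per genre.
SELECT genre, COUNT(*)
FROM movies
WHERE rating > 6.84
GROUP BY genre

Note: WHERE filters rows before grouping.

Result:
  Animation: 2
  Comedy: 3
  Drama: 2
  Romance: 1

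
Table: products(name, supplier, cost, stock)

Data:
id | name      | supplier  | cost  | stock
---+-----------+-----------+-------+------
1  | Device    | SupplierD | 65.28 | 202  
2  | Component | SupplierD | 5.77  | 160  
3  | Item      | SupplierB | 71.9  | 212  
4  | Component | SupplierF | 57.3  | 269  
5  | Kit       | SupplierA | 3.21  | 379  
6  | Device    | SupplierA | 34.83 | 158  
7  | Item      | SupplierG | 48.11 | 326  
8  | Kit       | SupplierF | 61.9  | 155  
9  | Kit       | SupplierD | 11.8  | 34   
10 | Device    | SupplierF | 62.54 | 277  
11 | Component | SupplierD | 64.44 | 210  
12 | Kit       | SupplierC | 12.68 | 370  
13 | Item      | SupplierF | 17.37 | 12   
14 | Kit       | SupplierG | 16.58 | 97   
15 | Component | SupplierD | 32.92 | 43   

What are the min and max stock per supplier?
SELECT supplier, MIN(stock), MAX(stock)
FROM products
GROUP BY supplier

Result:
  SupplierA: min=158, max=379
  SupplierB: min=212, max=212
  SupplierC: min=370, max=370
  SupplierD: min=34, max=210
  SupplierF: min=12, max=277
  SupplierG: min=97, max=326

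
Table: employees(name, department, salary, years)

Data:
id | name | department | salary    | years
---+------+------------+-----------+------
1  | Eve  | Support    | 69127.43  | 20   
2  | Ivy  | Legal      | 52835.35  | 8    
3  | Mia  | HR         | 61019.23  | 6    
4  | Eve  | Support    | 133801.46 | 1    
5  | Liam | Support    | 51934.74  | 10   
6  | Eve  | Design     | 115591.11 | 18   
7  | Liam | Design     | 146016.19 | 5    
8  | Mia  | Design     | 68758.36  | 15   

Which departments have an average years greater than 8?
SELECT department, AVG(years)
FROM employees
GROUP BY department
HAVING AVG(years) > 8

Result:
  Design: avg=12.67
  Support: avg=10.33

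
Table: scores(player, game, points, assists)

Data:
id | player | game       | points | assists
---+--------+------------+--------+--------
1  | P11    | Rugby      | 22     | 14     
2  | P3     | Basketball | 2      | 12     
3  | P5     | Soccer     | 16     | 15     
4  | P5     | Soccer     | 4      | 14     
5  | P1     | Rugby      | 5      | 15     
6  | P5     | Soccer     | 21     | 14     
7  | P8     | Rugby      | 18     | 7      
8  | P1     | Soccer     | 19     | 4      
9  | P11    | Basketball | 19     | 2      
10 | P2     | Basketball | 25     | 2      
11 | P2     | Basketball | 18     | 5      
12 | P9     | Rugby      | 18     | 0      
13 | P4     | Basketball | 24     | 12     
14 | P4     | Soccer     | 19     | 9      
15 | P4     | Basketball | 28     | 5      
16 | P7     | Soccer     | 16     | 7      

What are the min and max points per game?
SELECT game, MIN(points), MAX(points)
FROM scores
GROUP BY game

Result:
  Basketball: min=2, max=28
  Rugby: min=5, max=22
  Soccer: min=4, max=21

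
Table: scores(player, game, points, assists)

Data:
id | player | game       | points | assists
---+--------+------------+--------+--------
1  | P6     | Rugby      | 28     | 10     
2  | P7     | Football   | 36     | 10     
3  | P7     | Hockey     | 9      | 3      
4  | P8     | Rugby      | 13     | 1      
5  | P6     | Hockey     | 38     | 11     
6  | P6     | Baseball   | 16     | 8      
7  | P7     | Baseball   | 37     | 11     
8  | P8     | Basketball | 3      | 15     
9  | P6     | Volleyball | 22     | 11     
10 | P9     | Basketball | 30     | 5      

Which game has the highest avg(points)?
SELECT game, AVG(points) as val
FROM scores
GROUP BY game
ORDER BY val DESC
LIMIT 1

Result: Football with avg(points) = 36.00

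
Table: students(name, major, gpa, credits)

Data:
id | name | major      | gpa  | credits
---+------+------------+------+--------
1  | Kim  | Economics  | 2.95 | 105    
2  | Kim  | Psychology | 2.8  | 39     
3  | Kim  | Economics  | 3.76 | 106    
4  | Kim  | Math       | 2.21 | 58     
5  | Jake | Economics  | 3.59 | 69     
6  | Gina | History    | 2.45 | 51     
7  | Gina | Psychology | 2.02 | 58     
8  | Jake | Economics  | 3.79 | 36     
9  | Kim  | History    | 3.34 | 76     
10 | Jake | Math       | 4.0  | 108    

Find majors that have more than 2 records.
SELECT major, COUNT(*) as cnt
FROM students
GROUP BY major
HAVING COUNT(*) > 2

Result:
  Economics: 4

Note: HAVING filters groups after aggregation, WHERE filters rows before.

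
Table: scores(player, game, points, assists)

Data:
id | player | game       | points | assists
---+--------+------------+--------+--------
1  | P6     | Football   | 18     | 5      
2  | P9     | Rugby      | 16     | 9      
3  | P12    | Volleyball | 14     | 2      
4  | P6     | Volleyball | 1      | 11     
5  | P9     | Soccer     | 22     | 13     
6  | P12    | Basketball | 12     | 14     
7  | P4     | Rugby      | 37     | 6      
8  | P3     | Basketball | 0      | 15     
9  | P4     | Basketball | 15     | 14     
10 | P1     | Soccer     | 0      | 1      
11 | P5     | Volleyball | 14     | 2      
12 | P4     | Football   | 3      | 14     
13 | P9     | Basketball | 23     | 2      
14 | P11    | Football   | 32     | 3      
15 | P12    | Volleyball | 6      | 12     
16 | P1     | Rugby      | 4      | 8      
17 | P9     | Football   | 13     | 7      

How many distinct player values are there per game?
SELECT game, COUNT(DISTINCT player)
FROM scores
GROUP BY game

Result:
  Basketball: 4 distinct
  Football: 4 distinct
  Rugby: 3 distinct
  Soccer: 2 distinct
  Volleyball: 3 distinct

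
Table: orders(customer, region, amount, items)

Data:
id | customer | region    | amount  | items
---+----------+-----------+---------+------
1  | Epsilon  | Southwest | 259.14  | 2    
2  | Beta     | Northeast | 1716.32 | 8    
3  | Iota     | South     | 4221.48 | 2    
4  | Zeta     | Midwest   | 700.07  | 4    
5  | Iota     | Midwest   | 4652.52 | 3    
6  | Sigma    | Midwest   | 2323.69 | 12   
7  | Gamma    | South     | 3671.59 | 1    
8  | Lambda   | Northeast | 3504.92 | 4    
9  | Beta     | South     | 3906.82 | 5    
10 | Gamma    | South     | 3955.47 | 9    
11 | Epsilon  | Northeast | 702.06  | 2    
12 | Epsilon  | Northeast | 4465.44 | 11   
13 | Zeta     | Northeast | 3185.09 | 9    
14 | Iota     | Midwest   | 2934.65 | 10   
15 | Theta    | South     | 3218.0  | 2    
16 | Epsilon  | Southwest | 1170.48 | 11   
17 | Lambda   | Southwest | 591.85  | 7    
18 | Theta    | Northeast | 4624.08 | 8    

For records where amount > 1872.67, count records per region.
SELECT region, COUNT(*)
FROM orders
WHERE amount > 1872.67
GROUP BY region

Note: WHERE filters rows before grouping.

Result:
  Midwest: 3
  Northeast: 4
  South: 5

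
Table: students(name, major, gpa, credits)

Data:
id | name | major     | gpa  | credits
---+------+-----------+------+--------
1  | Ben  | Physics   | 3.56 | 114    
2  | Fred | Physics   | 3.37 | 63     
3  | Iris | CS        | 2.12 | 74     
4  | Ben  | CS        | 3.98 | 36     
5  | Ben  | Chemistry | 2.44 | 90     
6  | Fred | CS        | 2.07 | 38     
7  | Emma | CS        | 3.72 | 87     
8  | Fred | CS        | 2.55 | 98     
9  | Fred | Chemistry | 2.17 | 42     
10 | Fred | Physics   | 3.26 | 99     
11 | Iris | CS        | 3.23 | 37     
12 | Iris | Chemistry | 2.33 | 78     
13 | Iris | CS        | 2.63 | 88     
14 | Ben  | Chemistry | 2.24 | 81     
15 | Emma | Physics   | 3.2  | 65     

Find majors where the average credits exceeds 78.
SELECT major, AVG(credits)
FROM students
GROUP BY major
HAVING AVG(credits) > 78

Result:
  Physics: avg=85.25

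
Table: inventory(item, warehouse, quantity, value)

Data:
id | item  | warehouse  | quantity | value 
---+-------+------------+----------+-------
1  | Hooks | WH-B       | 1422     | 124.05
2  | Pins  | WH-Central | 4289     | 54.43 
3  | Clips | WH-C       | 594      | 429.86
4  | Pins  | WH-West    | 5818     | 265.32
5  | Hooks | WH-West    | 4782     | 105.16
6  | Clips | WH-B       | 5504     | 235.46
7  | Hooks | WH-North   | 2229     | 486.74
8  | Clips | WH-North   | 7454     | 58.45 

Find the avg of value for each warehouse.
SELECT warehouse, AVG(value) as result
FROM inventory
GROUP BY warehouse

Result:
  WH-B: 179.76
  WH-C: 429.86
  WH-Central: 54.43
  WH-North: 272.60
  WH-West: 185.24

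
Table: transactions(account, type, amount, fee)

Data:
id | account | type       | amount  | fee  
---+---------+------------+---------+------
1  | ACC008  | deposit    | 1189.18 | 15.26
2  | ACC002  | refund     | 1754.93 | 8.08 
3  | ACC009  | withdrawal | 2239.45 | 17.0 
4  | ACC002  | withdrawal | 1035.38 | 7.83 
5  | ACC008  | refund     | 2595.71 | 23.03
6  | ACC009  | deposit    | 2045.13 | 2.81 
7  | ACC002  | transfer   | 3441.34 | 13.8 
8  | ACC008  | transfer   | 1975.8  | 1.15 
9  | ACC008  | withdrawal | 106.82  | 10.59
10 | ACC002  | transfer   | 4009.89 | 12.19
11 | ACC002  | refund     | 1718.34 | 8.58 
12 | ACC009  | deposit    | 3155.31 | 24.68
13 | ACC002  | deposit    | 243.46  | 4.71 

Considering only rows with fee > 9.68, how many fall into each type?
SELECT type, COUNT(*)
FROM transactions
WHERE fee > 9.68
GROUP BY type

Note: WHERE filters rows before grouping.

Result:
  deposit: 2
  refund: 1
  transfer: 2
  withdrawal: 2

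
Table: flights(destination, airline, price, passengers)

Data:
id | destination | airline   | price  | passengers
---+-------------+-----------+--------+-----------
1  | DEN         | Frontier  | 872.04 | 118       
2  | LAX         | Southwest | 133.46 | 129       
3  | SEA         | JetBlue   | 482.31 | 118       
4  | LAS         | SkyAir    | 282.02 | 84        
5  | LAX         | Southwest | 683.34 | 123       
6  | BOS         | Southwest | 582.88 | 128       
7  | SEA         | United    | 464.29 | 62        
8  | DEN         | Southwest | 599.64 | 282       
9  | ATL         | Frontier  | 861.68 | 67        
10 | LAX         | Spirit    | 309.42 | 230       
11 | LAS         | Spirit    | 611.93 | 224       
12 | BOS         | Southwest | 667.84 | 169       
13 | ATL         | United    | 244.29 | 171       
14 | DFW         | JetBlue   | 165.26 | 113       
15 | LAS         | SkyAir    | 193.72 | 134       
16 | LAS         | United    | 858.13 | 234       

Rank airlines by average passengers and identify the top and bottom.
SELECT airline, AVG(passengers)
FROM flights
GROUP BY airline
ORDER BY AVG(passengers)

All groups:
  Frontier: 92.50
  SkyAir: 109.00
  JetBlue: 115.50
  United: 155.67
  Southwest: 166.20
  Spirit: 227.00

Highest: Spirit (227.00)
Lowest: Frontier (92.50)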